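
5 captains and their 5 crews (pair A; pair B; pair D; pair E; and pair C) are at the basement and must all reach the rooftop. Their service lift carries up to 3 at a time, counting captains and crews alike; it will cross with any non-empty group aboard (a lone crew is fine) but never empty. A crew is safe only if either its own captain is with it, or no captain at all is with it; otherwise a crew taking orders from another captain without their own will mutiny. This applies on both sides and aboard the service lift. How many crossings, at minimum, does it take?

Counting alone: each trip to the rooftop takes at most 3 across and each return brings at least 1 back, so after t trips out (and t−1 returns) at most 3t − (t−1) of the 10 are across; that first reaches 10 at t = 5, so at least 9 crossings are needed.
The safety rule pushes this higher. Following every safe sequence of crossings, the most of the 10 that can be at the rooftop as the service lift arrives there on crossing 9 is 9 — never all 10.
So no plan with fewer than 11 crossings exists, and this one achieves 11:
1. captain A and crew A cross → the rooftop.
2. captain A crosses ← the basement.
3. crew B, crew D, and crew E cross → the rooftop.
4. crew A crosses ← the basement.
5. captain B, captain D, and captain E cross → the rooftop.
6. captain B and crew B cross ← the basement.
7. captain A, captain B, and captain C cross → the rooftop.
8. crew D crosses ← the basement.
9. crew A and crew B cross → the rooftop.
10. crew A crosses ← the basement.
11. crew A, crew C, and crew D cross → the rooftop.

11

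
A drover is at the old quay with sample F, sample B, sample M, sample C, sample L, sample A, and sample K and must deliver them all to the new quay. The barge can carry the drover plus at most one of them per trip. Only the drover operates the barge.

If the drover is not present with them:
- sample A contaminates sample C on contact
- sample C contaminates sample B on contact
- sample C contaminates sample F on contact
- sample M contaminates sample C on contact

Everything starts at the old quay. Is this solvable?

No

Following every safe sequence of crossings from the start, the most of the 7 that can be at the new quay as the barge arrives there on crossings 1, 3, 5, 7 is 1, 2, 3, 4 respectively; the best ever achieved is 4 of 7.
From crossing 9 on, no configuration arises that was not already reachable earlier: only 44 distinct safe configurations (who is on which side, and where the barge is) can ever be reached, none of them has everyone across, and every continuation just revisits them. So no valid plan exists.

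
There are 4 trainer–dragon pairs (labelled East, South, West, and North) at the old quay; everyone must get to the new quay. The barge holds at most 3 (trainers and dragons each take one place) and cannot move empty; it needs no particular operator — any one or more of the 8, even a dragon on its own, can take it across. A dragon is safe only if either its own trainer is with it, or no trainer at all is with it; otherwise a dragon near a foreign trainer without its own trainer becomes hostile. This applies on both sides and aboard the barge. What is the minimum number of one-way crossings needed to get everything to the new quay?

9

Counting alone: each trip to the new quay takes at most 3 across and each return brings at least 1 back, so after t trips out (and t−1 returns) at most 3t − (t−1) of the 8 are across; that first reaches 8 at t = 4, so at least 7 crossings are needed.
The safety rule pushes this higher. Following every safe sequence of crossings, the most of the 8 that can be at the new quay as the barge arrives there on crossing 7 is 7 — never all 8.
So no plan with fewer than 9 crossings exists, and this one achieves 9:
1. dragon East and trainer East cross → the new quay.
2. trainer East crosses ← the old quay.
3. dragon South, trainer East, and trainer South cross → the new quay.
4. dragon East and trainer East cross ← the old quay.
5. trainer East, trainer North, and trainer West cross → the new quay.
6. dragon South crosses ← the old quay.
7. dragon East and dragon South cross → the new quay.
8. dragon East crosses ← the old quay.
9. dragon East, dragon North, and dragon West cross → the new quay.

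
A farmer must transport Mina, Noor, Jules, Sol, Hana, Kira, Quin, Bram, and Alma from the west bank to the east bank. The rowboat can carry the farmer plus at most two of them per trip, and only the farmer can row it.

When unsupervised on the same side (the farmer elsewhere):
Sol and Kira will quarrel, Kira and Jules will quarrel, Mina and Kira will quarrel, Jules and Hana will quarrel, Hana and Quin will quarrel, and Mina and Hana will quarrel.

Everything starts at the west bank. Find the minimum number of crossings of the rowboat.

11

Counting alone: the farmer can take at most 2 across per trip to the east bank, so moving all 9 needs at least 5 loaded trips out, with a return between consecutive ones — at least 9 crossings.
The safety rule pushes this higher. Following every safe sequence of crossings, the most of the 9 that can be at the east bank as the rowboat arrives there on crossing 9 is 8 — never all 9.
So no plan with fewer than 11 crossings exists, and this one achieves 11:
1. Farmer goes to the east bank with Hana and Kira.  [the west bank: Alma, Bram, Jules, Mina, Noor, Quin, Sol | the east bank: Hana, Kira]
2. Farmer goes back to the west bank alone.  [the west bank: Alma, Bram, Jules, Mina, Noor, Quin, Sol | the east bank: Hana, Kira]
3. Farmer goes to the east bank with Noor.  [the west bank: Alma, Bram, Jules, Mina, Quin, Sol | the east bank: Hana, Kira, Noor]
4. Farmer goes back to the west bank alone.  [the west bank: Alma, Bram, Jules, Mina, Quin, Sol | the east bank: Hana, Kira, Noor]
5. Farmer goes to the east bank with Jules and Mina.  [the west bank: Alma, Bram, Quin, Sol | the east bank: Hana, Jules, Kira, Mina, Noor]
6. Farmer goes back to the west bank with Hana and Kira.  [the west bank: Alma, Bram, Hana, Kira, Quin, Sol | the east bank: Jules, Mina, Noor]
7. Farmer goes to the east bank with Quin and Sol.  [the west bank: Alma, Bram, Hana, Kira | the east bank: Jules, Mina, Noor, Quin, Sol]
8. Farmer goes back to the west bank alone.  [the west bank: Alma, Bram, Hana, Kira | the east bank: Jules, Mina, Noor, Quin, Sol]
9. Farmer goes to the east bank with Alma and Bram.  [the west bank: Hana, Kira | the east bank: Alma, Bram, Jules, Mina, Noor, Quin, Sol]
10. Farmer goes back to the west bank alone.  [the west bank: Hana, Kira | the east bank: Alma, Bram, Jules, Mina, Noor, Quin, Sol]
11. Farmer goes to the east bank with Hana and Kira.  [the west bank: — | the east bank: Alma, Bram, Hana, Jules, Kira, Mina, Noor, Quin, Sol]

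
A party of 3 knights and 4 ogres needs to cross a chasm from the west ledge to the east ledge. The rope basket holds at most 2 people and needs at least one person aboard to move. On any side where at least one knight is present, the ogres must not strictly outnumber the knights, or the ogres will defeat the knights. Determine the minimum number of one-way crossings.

The ogres already outnumber the knights at the west ledge before anyone moves, so the starting position itself is disallowed.

impossible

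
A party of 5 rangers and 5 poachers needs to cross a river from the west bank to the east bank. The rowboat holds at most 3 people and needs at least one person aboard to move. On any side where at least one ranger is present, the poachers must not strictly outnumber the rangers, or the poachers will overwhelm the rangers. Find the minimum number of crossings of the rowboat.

Counting alone: each trip to the east bank takes at most 3 across and each return brings at least 1 back, so after t trips out (and t−1 returns) at most 3t − (t−1) of the 10 are across; that first reaches 10 at t = 5, so at least 9 crossings are needed.
The safety rule pushes this higher. Following every safe sequence of crossings, the most of the 10 that can be at the east bank as the rowboat arrives there on crossing 9 is 9 — never all 10.
So no plan with fewer than 11 crossings exists, and this one achieves 11:
1. 2 poachers → the east bank.  (the west bank: 5R 3P; the east bank: 0R 2P)
2. 1 poacher ← the west bank.  (the west bank: 5R 4P; the east bank: 0R 1P)
3. 3 poachers → the east bank.  (the west bank: 5R 1P; the east bank: 0R 4P)
4. 1 poacher ← the west bank.  (the west bank: 5R 2P; the east bank: 0R 3P)
5. 3 rangers → the east bank.  (the west bank: 2R 2P; the east bank: 3R 3P)
6. 1 ranger and 1 poacher ← the west bank.  (the west bank: 3R 3P; the east bank: 2R 2P)
7. 3 rangers → the east bank.  (the west bank: 0R 3P; the east bank: 5R 2P)
8. 1 poacher ← the west bank.  (the west bank: 0R 4P; the east bank: 5R 1P)
9. 2 poachers → the east bank.  (the west bank: 0R 2P; the east bank: 5R 3P)
10. 1 poacher ← the west bank.  (the west bank: 0R 3P; the east bank: 5R 2P)
11. 3 poachers → the east bank.  (the west bank: 0R 0P; the east bank: 5R 5P)

11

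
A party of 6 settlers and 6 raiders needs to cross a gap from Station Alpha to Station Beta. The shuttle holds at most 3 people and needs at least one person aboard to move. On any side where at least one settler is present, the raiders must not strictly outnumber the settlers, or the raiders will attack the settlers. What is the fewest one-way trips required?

impossible

Following every safe sequence of crossings from the start, the most of the 12 that can be at Station Beta as the shuttle arrives there on crossings 1, 3, 5 is 3, 5, 6 respectively; the best ever achieved is 6 of 12.
From crossing 7 on, no configuration arises that was not already reachable earlier: only 17 distinct safe configurations (who is on which side, and where the shuttle is) can ever be reached, none of them has everyone across, and every continuation just revisits them. They are: 0 settlers + 0 raiders across (shuttle back at the start); 0 settlers + 1 raider across (shuttle there); 0 settlers + 1 raider across (shuttle back at the start); 0 settlers + 2 raiders across (shuttle there); 0 settlers + 2 raiders across (shuttle back at the start); 0 settlers + 3 raiders across (shuttle there); 0 settlers + 3 raiders across (shuttle back at the start); 0 settlers + 4 raiders across (shuttle there); 0 settlers + 4 raiders across (shuttle back at the start); 0 settlers + 5 raiders across (shuttle there); 0 settlers + 5 raiders across (shuttle back at the start); 0 settlers + 6 raiders across (shuttle there); 1 settler + 1 raider across (shuttle there); 1 settler + 1 raider across (shuttle back at the start); 2 settlers + 2 raiders across (shuttle there); 2 settlers + 2 raiders across (shuttle back at the start); 3 settlers + 3 raiders across (shuttle there). So no valid plan exists.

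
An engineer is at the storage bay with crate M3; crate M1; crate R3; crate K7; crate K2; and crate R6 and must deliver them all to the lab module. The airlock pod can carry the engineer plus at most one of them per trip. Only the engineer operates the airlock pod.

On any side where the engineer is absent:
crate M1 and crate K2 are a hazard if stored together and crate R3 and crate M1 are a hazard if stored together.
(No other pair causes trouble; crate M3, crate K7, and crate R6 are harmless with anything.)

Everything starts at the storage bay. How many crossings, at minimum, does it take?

13

Counting alone: the engineer can take at most 1 across per trip to the lab module, so moving all 6 needs at least 6 loaded trips out, with a return between consecutive ones — at least 11 crossings.
The safety rule pushes this higher. Following every safe sequence of crossings, the most of the 6 that can be at the lab module as the airlock pod arrives there on crossing 11 is 5 — never all 6.
So no plan with fewer than 13 crossings exists, and this one achieves 13:
1. Engineer goes to the lab module with crate M1.  [the storage bay: crate K2, crate K7, crate M3, crate R3, crate R6 | the lab module: crate M1]
2. Engineer goes back to the storage bay alone.  [the storage bay: crate K2, crate K7, crate M3, crate R3, crate R6 | the lab module: crate M1]
3. Engineer goes to the lab module with crate M3.  [the storage bay: crate K2, crate K7, crate R3, crate R6 | the lab module: crate M1, crate M3]
4. Engineer goes back to the storage bay alone.  [the storage bay: crate K2, crate K7, crate R3, crate R6 | the lab module: crate M1, crate M3]
5. Engineer goes to the lab module with crate R3.  [the storage bay: crate K2, crate K7, crate R6 | the lab module: crate M1, crate M3, crate R3]
6. Engineer goes back to the storage bay with crate M1.  [the storage bay: crate K2, crate K7, crate M1, crate R6 | the lab module: crate M3, crate R3]
7. Engineer goes to the lab module with crate K2.  [the storage bay: crate K7, crate M1, crate R6 | the lab module: crate K2, crate M3, crate R3]
8. Engineer goes back to the storage bay alone.  [the storage bay: crate K7, crate M1, crate R6 | the lab module: crate K2, crate M3, crate R3]
9. Engineer goes to the lab module with crate K7.  [the storage bay: crate M1, crate R6 | the lab module: crate K2, crate K7, crate M3, crate R3]
10. Engineer goes back to the storage bay alone.  [the storage bay: crate M1, crate R6 | the lab module: crate K2, crate K7, crate M3, crate R3]
11. Engineer goes to the lab module with crate R6.  [the storage bay: crate M1 | the lab module: crate K2, crate K7, crate M3, crate R3, crate R6]
12. Engineer goes back to the storage bay alone.  [the storage bay: crate M1 | the lab module: crate K2, crate K7, crate M3, crate R3, crate R6]
13. Engineer goes to the lab module with crate M1.  [the storage bay: — | the lab module: crate K2, crate K7, crate M1, crate M3, crate R3, crate R6]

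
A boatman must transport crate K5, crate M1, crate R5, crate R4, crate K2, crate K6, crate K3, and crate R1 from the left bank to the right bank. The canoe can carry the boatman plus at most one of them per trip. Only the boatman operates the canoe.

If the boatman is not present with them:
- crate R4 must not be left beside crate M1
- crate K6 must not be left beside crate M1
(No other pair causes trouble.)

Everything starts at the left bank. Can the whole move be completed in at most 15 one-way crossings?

No

Counting alone: the boatman can take at most 1 across per trip to the right bank, so moving all 8 needs at least 8 loaded trips out, with a return between consecutive ones — at least 15 crossings.
The safety rule pushes this higher. Following every safe sequence of crossings, the most of the 8 that can be at the right bank as the canoe arrives there on crossing 15 is 7 — never all 8.
So the move cannot be finished within 15 crossings. (The shortest complete plan takes 17:)
1. Boatman goes to the right bank with crate M1.  [the left bank: crate K2, crate K3, crate K5, crate K6, crate R1, crate R4, crate R5 | the right bank: crate M1]
2. Boatman goes back to the left bank alone.  [the left bank: crate K2, crate K3, crate K5, crate K6, crate R1, crate R4, crate R5 | the right bank: crate M1]
3. Boatman goes to the right bank with crate K5.  [the left bank: crate K2, crate K3, crate K6, crate R1, crate R4, crate R5 | the right bank: crate K5, crate M1]
4. Boatman goes back to the left bank alone.  [the left bank: crate K2, crate K3, crate K6, crate R1, crate R4, crate R5 | the right bank: crate K5, crate M1]
5. Boatman goes to the right bank with crate R5.  [the left bank: crate K2, crate K3, crate K6, crate R1, crate R4 | the right bank: crate K5, crate M1, crate R5]
6. Boatman goes back to the left bank alone.  [the left bank: crate K2, crate K3, crate K6, crate R1, crate R4 | the right bank: crate K5, crate M1, crate R5]
7. Boatman goes to the right bank with crate R4.  [the left bank: crate K2, crate K3, crate K6, crate R1 | the right bank: crate K5, crate M1, crate R4, crate R5]
8. Boatman goes back to the left bank with crate M1.  [the left bank: crate K2, crate K3, crate K6, crate M1, crate R1 | the right bank: crate K5, crate R4, crate R5]
9. Boatman goes to the right bank with crate K6.  [the left bank: crate K2, crate K3, crate M1, crate R1 | the right bank: crate K5, crate K6, crate R4, crate R5]
10. Boatman goes back to the left bank alone.  [the left bank: crate K2, crate K3, crate M1, crate R1 | the right bank: crate K5, crate K6, crate R4, crate R5]
11. Boatman goes to the right bank with crate K2.  [the left bank: crate K3, crate M1, crate R1 | the right bank: crate K2, crate K5, crate K6, crate R4, crate R5]
12. Boatman goes back to the left bank alone.  [the left bank: crate K3, crate M1, crate R1 | the right bank: crate K2, crate K5, crate K6, crate R4, crate R5]
13. Boatman goes to the right bank with crate K3.  [the left bank: crate M1, crate R1 | the right bank: crate K2, crate K3, crate K5, crate K6, crate R4, crate R5]
14. Boatman goes back to the left bank alone.  [the left bank: crate M1, crate R1 | the right bank: crate K2, crate K3, crate K5, crate K6, crate R4, crate R5]
15. Boatman goes to the right bank with crate R1.  [the left bank: crate M1 | the right bank: crate K2, crate K3, crate K5, crate K6, crate R1, crate R4, crate R5]
16. Boatman goes back to the left bank alone.  [the left bank: crate M1 | the right bank: crate K2, crate K3, crate K5, crate K6, crate R1, crate R4, crate R5]
17. Boatman goes to the right bank with crate M1.  [the left bank: — | the right bank: crate K2, crate K3, crate K5, crate K6, crate M1, crate R1, crate R4, crate R5]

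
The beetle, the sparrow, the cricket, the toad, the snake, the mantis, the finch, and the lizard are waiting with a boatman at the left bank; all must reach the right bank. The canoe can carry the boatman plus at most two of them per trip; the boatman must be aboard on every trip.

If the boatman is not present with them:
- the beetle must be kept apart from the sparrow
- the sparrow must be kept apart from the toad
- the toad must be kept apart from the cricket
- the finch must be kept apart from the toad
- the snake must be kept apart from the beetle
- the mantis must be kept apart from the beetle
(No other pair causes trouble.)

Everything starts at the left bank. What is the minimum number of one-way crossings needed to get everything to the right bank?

9

Counting alone: the boatman can take at most 2 across per trip to the right bank, so moving all 8 needs at least 4 loaded trips out, with a return between consecutive ones — at least 7 crossings.
The safety rule pushes this higher. Following every safe sequence of crossings, the most of the 8 that can be at the right bank as the canoe arrives there on crossing 7 is 6 — never all 8.
So no plan with fewer than 9 crossings exists, and this one achieves 9:
1. Boatman goes to the right bank with the beetle and the toad.  [the left bank: the cricket, the finch, the lizard, the mantis, the snake, the sparrow | the right bank: the beetle, the toad]
2. Boatman goes back to the left bank alone.  [the left bank: the cricket, the finch, the lizard, the mantis, the snake, the sparrow | the right bank: the beetle, the toad]
3. Boatman goes to the right bank with the cricket and the finch.  [the left bank: the lizard, the mantis, the snake, the sparrow | the right bank: the beetle, the cricket, the finch, the toad]
4. Boatman goes back to the left bank with the toad.  [the left bank: the lizard, the mantis, the snake, the sparrow, the toad | the right bank: the beetle, the cricket, the finch]
5. Boatman goes to the right bank with the snake and the sparrow.  [the left bank: the lizard, the mantis, the toad | the right bank: the beetle, the cricket, the finch, the snake, the sparrow]
6. Boatman goes back to the left bank with the beetle.  [the left bank: the beetle, the lizard, the mantis, the toad | the right bank: the cricket, the finch, the snake, the sparrow]
7. Boatman goes to the right bank with the lizard and the mantis.  [the left bank: the beetle, the toad | the right bank: the cricket, the finch, the lizard, the mantis, the snake, the sparrow]
8. Boatman goes back to the left bank alone.  [the left bank: the beetle, the toad | the right bank: the cricket, the finch, the lizard, the mantis, the snake, the sparrow]
9. Boatman goes to the right bank with the beetle and the toad.  [the left bank: — | the right bank: the beetle, the cricket, the finch, the lizard, the mantis, the snake, the sparrow, the toad]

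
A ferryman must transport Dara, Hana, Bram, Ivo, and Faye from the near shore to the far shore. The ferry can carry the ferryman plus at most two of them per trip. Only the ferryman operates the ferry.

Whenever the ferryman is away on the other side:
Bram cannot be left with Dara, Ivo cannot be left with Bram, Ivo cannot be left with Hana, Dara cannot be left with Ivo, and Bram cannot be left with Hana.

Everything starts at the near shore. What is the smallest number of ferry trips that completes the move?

7

Counting alone: the ferryman can take at most 2 across per trip to the far shore, so moving all 5 needs at least 3 loaded trips out, with a return between consecutive ones — at least 5 crossings.
The safety rule pushes this higher. Following every safe sequence of crossings, the most of the 5 that can be at the far shore as the ferry arrives there on crossing 5 is 4 — never all 5.
So no plan with fewer than 7 crossings exists, and this one achieves 7:
1. Ferryman goes to the far shore with Bram and Ivo.
2. Ferryman goes back to the near shore with Bram.
3. Ferryman goes to the far shore with Dara and Hana.
4. Ferryman goes back to the near shore with Ivo.
5. Ferryman goes to the far shore with Bram and Faye.
6. Ferryman goes back to the near shore with Bram.
7. Ferryman goes to the far shore with Bram and Ivo.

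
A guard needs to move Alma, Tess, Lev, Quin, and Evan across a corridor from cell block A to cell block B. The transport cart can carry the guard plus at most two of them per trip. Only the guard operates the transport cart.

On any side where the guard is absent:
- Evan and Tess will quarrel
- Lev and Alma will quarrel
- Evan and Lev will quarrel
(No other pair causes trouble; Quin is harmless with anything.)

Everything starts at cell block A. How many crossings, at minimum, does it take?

Counting alone: the guard can take at most 2 across per trip to cell block B, so moving all 5 needs at least 3 loaded trips out, with a return between consecutive ones — at least 5 crossings.
The plan below uses exactly 5 crossings, so it is optimal:
1. Guard goes to cell block B with Alma and Evan.  [cell block A: Lev, Quin, Tess | cell block B: Alma, Evan]
2. Guard goes back to cell block A alone.  [cell block A: Lev, Quin, Tess | cell block B: Alma, Evan]
3. Guard goes to cell block B with Quin.  [cell block A: Lev, Tess | cell block B: Alma, Evan, Quin]
4. Guard goes back to cell block A alone.  [cell block A: Lev, Tess | cell block B: Alma, Evan, Quin]
5. Guard goes to cell block B with Lev and Tess.  [cell block A: — | cell block B: Alma, Evan, Lev, Quin, Tess]

5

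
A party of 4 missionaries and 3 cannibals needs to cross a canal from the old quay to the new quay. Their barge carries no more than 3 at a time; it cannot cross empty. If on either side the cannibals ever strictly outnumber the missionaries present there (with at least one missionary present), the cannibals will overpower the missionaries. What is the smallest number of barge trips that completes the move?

5

Counting alone: each trip to the new quay takes at most 3 across and each return brings at least 1 back, so after t trips out (and t−1 returns) at most 3t − (t−1) of the 7 are across; that first reaches 7 at t = 3, so at least 5 crossings are needed.
The plan below uses exactly 5 crossings, so it is optimal:
1. 3 cannibals → the new quay.  (the old quay: 4M 0C; the new quay: 0M 3C)
2. 1 cannibal ← the old quay.  (the old quay: 4M 1C; the new quay: 0M 2C)
3. 3 missionaries → the new quay.  (the old quay: 1M 1C; the new quay: 3M 2C)
4. 1 missionary ← the old quay.  (the old quay: 2M 1C; the new quay: 2M 2C)
5. 2 missionaries and 1 cannibal → the new quay.  (the old quay: 0M 0C; the new quay: 4M 3C)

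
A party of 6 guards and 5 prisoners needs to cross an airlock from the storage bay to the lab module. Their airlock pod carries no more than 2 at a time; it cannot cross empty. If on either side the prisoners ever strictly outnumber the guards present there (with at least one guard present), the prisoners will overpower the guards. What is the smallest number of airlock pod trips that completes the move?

19

Counting alone: each trip to the lab module takes at most 2 across and each return brings at least 1 back, so after t trips out (and t−1 returns) at most 2t − (t−1) of the 11 are across; that first reaches 11 at t = 10, so at least 19 crossings are needed.
The plan below uses exactly 19 crossings, so it is optimal:
1. 2 prisoners → the lab module.  (the storage bay: 6G 3P; the lab module: 0G 2P)
2. 1 prisoner ← the storage bay.  (the storage bay: 6G 4P; the lab module: 0G 1P)
3. 2 prisoners → the lab module.  (the storage bay: 6G 2P; the lab module: 0G 3P)
4. 1 prisoner ← the storage bay.  (the storage bay: 6G 3P; the lab module: 0G 2P)
5. 2 guards → the lab module.  (the storage bay: 4G 3P; the lab module: 2G 2P)
6. 1 prisoner ← the storage bay.  (the storage bay: 4G 4P; the lab module: 2G 1P)
7. 1 guard and 1 prisoner → the lab module.  (the storage bay: 3G 3P; the lab module: 3G 2P)
8. 1 guard ← the storage bay.  (the storage bay: 4G 3P; the lab module: 2G 2P)
9. 1 guard and 1 prisoner → the lab module.  (the storage bay: 3G 2P; the lab module: 3G 3P)
10. 1 prisoner ← the storage bay.  (the storage bay: 3G 3P; the lab module: 3G 2P)
11. 1 guard and 1 prisoner → the lab module.  (the storage bay: 2G 2P; the lab module: 4G 3P)
12. 1 guard ← the storage bay.  (the storage bay: 3G 2P; the lab module: 3G 3P)
13. 1 guard and 1 prisoner → the lab module.  (the storage bay: 2G 1P; the lab module: 4G 4P)
14. 1 prisoner ← the storage bay.  (the storage bay: 2G 2P; the lab module: 4G 3P)
15. 1 guard and 1 prisoner → the lab module.  (the storage bay: 1G 1P; the lab module: 5G 4P)
16. 1 guard ← the storage bay.  (the storage bay: 2G 1P; the lab module: 4G 4P)
17. 1 guard and 1 prisoner → the lab module.  (the storage bay: 1G 0P; the lab module: 5G 5P)
18. 1 prisoner ← the storage bay.  (the storage bay: 1G 1P; the lab module: 5G 4P)
19. 1 guard and 1 prisoner → the lab module.  (the storage bay: 0G 0P; the lab module: 6G 5P)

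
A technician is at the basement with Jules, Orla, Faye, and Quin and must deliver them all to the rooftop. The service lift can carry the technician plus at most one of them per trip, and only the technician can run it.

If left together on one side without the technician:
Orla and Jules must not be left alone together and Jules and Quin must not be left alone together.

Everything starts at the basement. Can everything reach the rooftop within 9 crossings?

Yes

Yes — this plan uses 9 crossings (≤ 9):
1. Technician goes to the rooftop with Jules.  [the basement: Faye, Orla, Quin | the rooftop: Jules]
2. Technician goes back to the basement alone.  [the basement: Faye, Orla, Quin | the rooftop: Jules]
3. Technician goes to the rooftop with Orla.  [the basement: Faye, Quin | the rooftop: Jules, Orla]
4. Technician goes back to the basement with Jules.  [the basement: Faye, Jules, Quin | the rooftop: Orla]
5. Technician goes to the rooftop with Quin.  [the basement: Faye, Jules | the rooftop: Orla, Quin]
6. Technician goes back to the basement alone.  [the basement: Faye, Jules | the rooftop: Orla, Quin]
7. Technician goes to the rooftop with Faye.  [the basement: Jules | the rooftop: Faye, Orla, Quin]
8. Technician goes back to the basement alone.  [the basement: Jules | the rooftop: Faye, Orla, Quin]
9. Technician goes to the rooftop with Jules.  [the basement: — | the rooftop: Faye, Jules, Orla, Quin]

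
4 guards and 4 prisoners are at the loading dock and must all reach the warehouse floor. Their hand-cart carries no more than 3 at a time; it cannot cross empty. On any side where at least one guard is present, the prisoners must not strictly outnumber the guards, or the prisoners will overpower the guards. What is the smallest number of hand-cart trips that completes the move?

9

Counting alone: each trip to the warehouse floor takes at most 3 across and each return brings at least 1 back, so after t trips out (and t−1 returns) at most 3t − (t−1) of the 8 are across; that first reaches 8 at t = 4, so at least 7 crossings are needed.
The safety rule pushes this higher. Following every safe sequence of crossings, the most of the 8 that can be at the warehouse floor as the hand-cart arrives there on crossing 7 is 7 — never all 8.
So no plan with fewer than 9 crossings exists, and this one achieves 9:
1. 2 prisoners → the warehouse floor.  (the loading dock: 4G 2P; the warehouse floor: 0G 2P)
2. 1 prisoner ← the loading dock.  (the loading dock: 4G 3P; the warehouse floor: 0G 1P)
3. 3 prisoners → the warehouse floor.  (the loading dock: 4G 0P; the warehouse floor: 0G 4P)
4. 1 prisoner ← the loading dock.  (the loading dock: 4G 1P; the warehouse floor: 0G 3P)
5. 3 guards → the warehouse floor.  (the loading dock: 1G 1P; the warehouse floor: 3G 3P)
6. 1 guard and 1 prisoner ← the loading dock.  (the loading dock: 2G 2P; the warehouse floor: 2G 2P)
7. 2 guards → the warehouse floor.  (the loading dock: 0G 2P; the warehouse floor: 4G 2P)
8. 1 prisoner ← the loading dock.  (the loading dock: 0G 3P; the warehouse floor: 4G 1P)
9. 3 prisoners → the warehouse floor.  (the loading dock: 0G 0P; the warehouse floor: 4G 4P)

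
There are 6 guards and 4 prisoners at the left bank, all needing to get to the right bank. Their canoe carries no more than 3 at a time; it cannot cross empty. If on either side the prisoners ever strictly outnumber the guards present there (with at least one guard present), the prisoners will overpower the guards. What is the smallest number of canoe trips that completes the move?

Counting alone: each trip to the right bank takes at most 3 across and each return brings at least 1 back, so after t trips out (and t−1 returns) at most 3t − (t−1) of the 10 are across; that first reaches 10 at t = 5, so at least 9 crossings are needed.
The plan below uses exactly 9 crossings, so it is optimal:
1. 2 prisoners → the right bank.  (the left bank: 6G 2P; the right bank: 0G 2P)
2. 1 prisoner ← the left bank.  (the left bank: 6G 3P; the right bank: 0G 1P)
3. 3 prisoners → the right bank.  (the left bank: 6G 0P; the right bank: 0G 4P)
4. 1 prisoner ← the left bank.  (the left bank: 6G 1P; the right bank: 0G 3P)
5. 3 guards → the right bank.  (the left bank: 3G 1P; the right bank: 3G 3P)
6. 1 prisoner ← the left bank.  (the left bank: 3G 2P; the right bank: 3G 2P)
7. 1 guard and 2 prisoners → the right bank.  (the left bank: 2G 0P; the right bank: 4G 4P)
8. 1 prisoner ← the left bank.  (the left bank: 2G 1P; the right bank: 4G 3P)
9. 2 guards and 1 prisoner → the right bank.  (the left bank: 0G 0P; the right bank: 6G 4P)

9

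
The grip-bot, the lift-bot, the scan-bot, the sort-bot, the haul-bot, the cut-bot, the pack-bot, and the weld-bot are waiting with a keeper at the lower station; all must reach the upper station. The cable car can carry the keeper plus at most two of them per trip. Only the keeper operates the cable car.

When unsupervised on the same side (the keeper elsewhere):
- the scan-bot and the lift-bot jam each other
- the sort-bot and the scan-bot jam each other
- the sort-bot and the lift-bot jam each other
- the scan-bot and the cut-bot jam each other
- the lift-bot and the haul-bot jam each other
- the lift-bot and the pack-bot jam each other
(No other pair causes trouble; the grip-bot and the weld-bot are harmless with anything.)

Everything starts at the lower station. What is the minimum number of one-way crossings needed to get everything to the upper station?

Counting alone: the keeper can take at most 2 across per trip to the upper station, so moving all 8 needs at least 4 loaded trips out, with a return between consecutive ones — at least 7 crossings.
The safety rule pushes this higher. Following every safe sequence of crossings, the most of the 8 that can be at the upper station as the cable car arrives there on crossings 7, 9, 11 is 5, 6, 7 respectively — never all 8.
So no plan with fewer than 13 crossings exists, and this one achieves 13:
1. Keeper goes to the upper station with the lift-bot and the scan-bot.  [the lower station: the cut-bot, the grip-bot, the haul-bot, the pack-bot, the sort-bot, the weld-bot | the upper station: the lift-bot, the scan-bot]
2. Keeper goes back to the lower station with the lift-bot.  [the lower station: the cut-bot, the grip-bot, the haul-bot, the lift-bot, the pack-bot, the sort-bot, the weld-bot | the upper station: the scan-bot]
3. Keeper goes to the upper station with the grip-bot and the lift-bot.  [the lower station: the cut-bot, the haul-bot, the pack-bot, the sort-bot, the weld-bot | the upper station: the grip-bot, the lift-bot, the scan-bot]
4. Keeper goes back to the lower station with the lift-bot.  [the lower station: the cut-bot, the haul-bot, the lift-bot, the pack-bot, the sort-bot, the weld-bot | the upper station: the grip-bot, the scan-bot]
5. Keeper goes to the upper station with the haul-bot and the lift-bot.  [the lower station: the cut-bot, the pack-bot, the sort-bot, the weld-bot | the upper station: the grip-bot, the haul-bot, the lift-bot, the scan-bot]
6. Keeper goes back to the lower station with the lift-bot.  [the lower station: the cut-bot, the lift-bot, the pack-bot, the sort-bot, the weld-bot | the upper station: the grip-bot, the haul-bot, the scan-bot]
7. Keeper goes to the upper station with the lift-bot and the pack-bot.  [the lower station: the cut-bot, the sort-bot, the weld-bot | the upper station: the grip-bot, the haul-bot, the lift-bot, the pack-bot, the scan-bot]
8. Keeper goes back to the lower station with the lift-bot.  [the lower station: the cut-bot, the lift-bot, the sort-bot, the weld-bot | the upper station: the grip-bot, the haul-bot, the pack-bot, the scan-bot]
9. Keeper goes to the upper station with the lift-bot and the weld-bot.  [the lower station: the cut-bot, the sort-bot | the upper station: the grip-bot, the haul-bot, the lift-bot, the pack-bot, the scan-bot, the weld-bot]
10. Keeper goes back to the lower station with the lift-bot.  [the lower station: the cut-bot, the lift-bot, the sort-bot | the upper station: the grip-bot, the haul-bot, the pack-bot, the scan-bot, the weld-bot]
11. Keeper goes to the upper station with the cut-bot and the sort-bot.  [the lower station: the lift-bot | the upper station: the cut-bot, the grip-bot, the haul-bot, the pack-bot, the scan-bot, the sort-bot, the weld-bot]
12. Keeper goes back to the lower station with the scan-bot.  [the lower station: the lift-bot, the scan-bot | the upper station: the cut-bot, the grip-bot, the haul-bot, the pack-bot, the sort-bot, the weld-bot]
13. Keeper goes to the upper station with the lift-bot and the scan-bot.  [the lower station: — | the upper station: the cut-bot, the grip-bot, the haul-bot, the lift-bot, the pack-bot, the scan-bot, the sort-bot, the weld-bot]

13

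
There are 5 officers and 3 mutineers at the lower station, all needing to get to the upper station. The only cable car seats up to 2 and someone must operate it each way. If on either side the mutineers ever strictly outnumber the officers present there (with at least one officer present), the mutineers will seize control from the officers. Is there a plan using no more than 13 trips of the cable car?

Yes

Yes — this plan uses 13 crossings (≤ 13):
1. 2 mutineers → the upper station.  (the lower station: 5O 1M; the upper station: 0O 2M)
2. 1 mutineer ← the lower station.  (the lower station: 5O 2M; the upper station: 0O 1M)
3. 2 mutineers → the upper station.  (the lower station: 5O 0M; the upper station: 0O 3M)
4. 1 mutineer ← the lower station.  (the lower station: 5O 1M; the upper station: 0O 2M)
5. 2 officers → the upper station.  (the lower station: 3O 1M; the upper station: 2O 2M)
6. 1 mutineer ← the lower station.  (the lower station: 3O 2M; the upper station: 2O 1M)
7. 1 officer and 1 mutineer → the upper station.  (the lower station: 2O 1M; the upper station: 3O 2M)
8. 1 mutineer ← the lower station.  (the lower station: 2O 2M; the upper station: 3O 1M)
9. 2 mutineers → the upper station.  (the lower station: 2O 0M; the upper station: 3O 3M)
10. 1 mutineer ← the lower station.  (the lower station: 2O 1M; the upper station: 3O 2M)
11. 1 officer and 1 mutineer → the upper station.  (the lower station: 1O 0M; the upper station: 4O 3M)
12. 1 mutineer ← the lower station.  (the lower station: 1O 1M; the upper station: 4O 2M)
13. 1 officer and 1 mutineer → the upper station.  (the lower station: 0O 0M; the upper station: 5O 3M)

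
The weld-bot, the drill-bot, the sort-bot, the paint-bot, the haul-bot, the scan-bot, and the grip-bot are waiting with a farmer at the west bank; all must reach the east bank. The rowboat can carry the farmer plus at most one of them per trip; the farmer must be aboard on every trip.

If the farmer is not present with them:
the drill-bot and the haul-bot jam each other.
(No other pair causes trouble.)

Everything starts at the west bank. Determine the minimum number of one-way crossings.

Counting alone: the farmer can take at most 1 across per trip to the east bank, so moving all 7 needs at least 7 loaded trips out, with a return between consecutive ones — at least 13 crossings.
The plan below uses exactly 13 crossings, so it is optimal:
1. Farmer goes to the east bank with the drill-bot.  [the west bank: the grip-bot, the haul-bot, the paint-bot, the scan-bot, the sort-bot, the weld-bot | the east bank: the drill-bot]
2. Farmer goes back to the west bank alone.  [the west bank: the grip-bot, the haul-bot, the paint-bot, the scan-bot, the sort-bot, the weld-bot | the east bank: the drill-bot]
3. Farmer goes to the east bank with the weld-bot.  [the west bank: the grip-bot, the haul-bot, the paint-bot, the scan-bot, the sort-bot | the east bank: the drill-bot, the weld-bot]
4. Farmer goes back to the west bank alone.  [the west bank: the grip-bot, the haul-bot, the paint-bot, the scan-bot, the sort-bot | the east bank: the drill-bot, the weld-bot]
5. Farmer goes to the east bank with the sort-bot.  [the west bank: the grip-bot, the haul-bot, the paint-bot, the scan-bot | the east bank: the drill-bot, the sort-bot, the weld-bot]
6. Farmer goes back to the west bank alone.  [the west bank: the grip-bot, the haul-bot, the paint-bot, the scan-bot | the east bank: the drill-bot, the sort-bot, the weld-bot]
7. Farmer goes to the east bank with the paint-bot.  [the west bank: the grip-bot, the haul-bot, the scan-bot | the east bank: the drill-bot, the paint-bot, the sort-bot, the weld-bot]
8. Farmer goes back to the west bank alone.  [the west bank: the grip-bot, the haul-bot, the scan-bot | the east bank: the drill-bot, the paint-bot, the sort-bot, the weld-bot]
9. Farmer goes to the east bank with the scan-bot.  [the west bank: the grip-bot, the haul-bot | the east bank: the drill-bot, the paint-bot, the scan-bot, the sort-bot, the weld-bot]
10. Farmer goes back to the west bank alone.  [the west bank: the grip-bot, the haul-bot | the east bank: the drill-bot, the paint-bot, the scan-bot, the sort-bot, the weld-bot]
11. Farmer goes to the east bank with the grip-bot.  [the west bank: the haul-bot | the east bank: the drill-bot, the grip-bot, the paint-bot, the scan-bot, the sort-bot, the weld-bot]
12. Farmer goes back to the west bank alone.  [the west bank: the haul-bot | the east bank: the drill-bot, the grip-bot, the paint-bot, the scan-bot, the sort-bot, the weld-bot]
13. Farmer goes to the east bank with the haul-bot.  [the west bank: — | the east bank: the drill-bot, the grip-bot, the haul-bot, the paint-bot, the scan-bot, the sort-bot, the weld-bot]

13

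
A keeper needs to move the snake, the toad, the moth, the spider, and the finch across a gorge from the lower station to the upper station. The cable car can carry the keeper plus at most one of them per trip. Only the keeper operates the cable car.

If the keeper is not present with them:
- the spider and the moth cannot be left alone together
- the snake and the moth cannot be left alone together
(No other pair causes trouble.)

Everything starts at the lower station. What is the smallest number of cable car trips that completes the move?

11

Counting alone: the keeper can take at most 1 across per trip to the upper station, so moving all 5 needs at least 5 loaded trips out, with a return between consecutive ones — at least 9 crossings.
The safety rule pushes this higher. Following every safe sequence of crossings, the most of the 5 that can be at the upper station as the cable car arrives there on crossing 9 is 4 — never all 5.
So no plan with fewer than 11 crossings exists, and this one achieves 11:
1. Keeper goes to the upper station with the moth.
2. Keeper goes back to the lower station alone.
3. Keeper goes to the upper station with the snake.
4. Keeper goes back to the lower station with the moth.
5. Keeper goes to the upper station with the spider.
6. Keeper goes back to the lower station alone.
7. Keeper goes to the upper station with the toad.
8. Keeper goes back to the lower station alone.
9. Keeper goes to the upper station with the finch.
10. Keeper goes back to the lower station alone.
11. Keeper goes to the upper station with the moth.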